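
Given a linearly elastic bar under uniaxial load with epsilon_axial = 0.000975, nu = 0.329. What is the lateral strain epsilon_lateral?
Model: a linearly elastic bar under uniaxial load, so epsilon_lateral = -nu·epsilon_axial.
Substitute:
  epsilon_lateral = -(0.329 × 0.000975)
  epsilon_lateral = -0.0003208
Final answer: epsilon_lateral = -0.0003208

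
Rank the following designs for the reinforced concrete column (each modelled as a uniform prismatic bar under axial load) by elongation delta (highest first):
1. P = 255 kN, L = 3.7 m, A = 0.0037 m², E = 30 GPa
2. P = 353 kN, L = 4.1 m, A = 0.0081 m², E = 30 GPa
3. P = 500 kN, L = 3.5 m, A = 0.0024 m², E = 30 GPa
Model: a uniform prismatic bar under axial load, so delta = (P·L) / (A·E) (SI units).
  Case 1: delta = (255000 × 3.7) / (0.0037 × (3 × 10¹⁰)) = 0.0085 m = 8.5 mm
  Case 2: delta = (353000 × 4.1) / (0.0081 × (3 × 10¹⁰)) = 0.005956 m = 5.956 mm
  Case 3: delta = (500000 × 3.5) / (0.0024 × (3 × 10¹⁰)) = 0.02431 m = 24.31 mm
Ordering: 24.31 mm (case 3) > 8.5 mm (case 1) > 5.956 mm (case 2)
Final answer: 3, 1, 2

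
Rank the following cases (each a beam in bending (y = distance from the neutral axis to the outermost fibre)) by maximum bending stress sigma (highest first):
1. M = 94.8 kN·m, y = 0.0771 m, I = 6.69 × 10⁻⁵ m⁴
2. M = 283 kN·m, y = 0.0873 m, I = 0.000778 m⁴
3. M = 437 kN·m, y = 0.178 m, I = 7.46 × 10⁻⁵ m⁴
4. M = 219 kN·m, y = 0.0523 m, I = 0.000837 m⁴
Model: a beam in bending (y = distance from the neutral axis to the outermost fibre), so sigma = (M·y) / I (SI units).
  Case 1: sigma = (94800 × 0.0771) / (6.69 × 10⁻⁵) = 1.093 × 10⁸ Pa = 109.3 MPa
  Case 2: sigma = (283000 × 0.0873) / 0.000778 = 3.176 × 10⁷ Pa = 31.76 MPa
  Case 3: sigma = (437000 × 0.178) / (7.46 × 10⁻⁵) = 1.043 × 10⁹ Pa = 1043 MPa
  Case 4: sigma = (219000 × 0.0523) / 0.000837 = 1.368 × 10⁷ Pa = 13.68 MPa
Ordering: 1043 MPa (case 3) > 109.3 MPa (case 1) > 31.76 MPa (case 2) > 13.68 MPa (case 4)
Final answer: 3, 1, 2, 4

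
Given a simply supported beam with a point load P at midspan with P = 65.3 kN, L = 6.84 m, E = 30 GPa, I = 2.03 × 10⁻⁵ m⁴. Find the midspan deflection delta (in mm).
Model: a simply supported beam with a point load P at midspan, so delta = (P·L^3) / (48·E·I).
Convert to SI units:
  P = 65.3 kN = 65300 N
  E = 30 GPa = 3 × 10¹⁰ Pa
Substitute:
  delta = (65300 × 6.84^3) / (48 × (3 × 10¹⁰) × (2.03 × 10⁻⁵))
  delta = 0.7149 m
Convert: delta = 0.7149 m = 714.9 mm
Final answer: delta = 714.9 mm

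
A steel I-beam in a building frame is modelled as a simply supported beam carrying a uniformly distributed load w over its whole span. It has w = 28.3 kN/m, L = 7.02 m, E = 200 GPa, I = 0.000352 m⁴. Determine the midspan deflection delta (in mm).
Model: a simply supported beam carrying a uniformly distributed load w over its whole span, so delta = (5·w·L^4) / (384·E·I).
Convert to SI units:
  w = 28.3 kN/m = 28300 N/m
  E = 200 GPa = 2 × 10¹¹ Pa
Substitute:
  delta = (5 × 28300 × 7.02^4) / (384 × (2 × 10¹¹) × 0.000352)
  delta = 0.01271 m
Convert: delta = 0.01271 m = 12.71 mm
Final answer: delta = 12.71 mm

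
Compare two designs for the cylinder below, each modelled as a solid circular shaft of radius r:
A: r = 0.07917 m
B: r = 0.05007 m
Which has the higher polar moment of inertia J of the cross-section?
Model: a solid circular shaft of radius r, so J = (π·r^4) / 2 (SI units).
  A: J = (π × 0.07917^4) / 2 = 6.171 × 10⁻⁵ m⁴
  B: J = (π × 0.05007^4) / 2 = 9.873 × 10⁻⁶ m⁴
6.171 × 10⁻⁵ m⁴ > 9.873 × 10⁻⁶ m⁴, so A is larger.
Final answer: A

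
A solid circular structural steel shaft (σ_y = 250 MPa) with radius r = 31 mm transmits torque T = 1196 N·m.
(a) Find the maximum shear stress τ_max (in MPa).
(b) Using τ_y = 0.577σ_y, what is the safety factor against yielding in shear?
(a) For a solid circular shaft, τ_max = T·r/J with J = π·r^4/2, i.e. τ_max = 2·T / (π·r^3). Convert r = 31 mm = 0.031 m.
  τ_max = (2 × 1196) / (π × 0.031^3) = 2.556 × 10⁷ Pa = 25.56 MPa
(b) τ_y = 0.577 × 250 = 144.25 MPa
  SF = τ_y/τ_max = 144.25 / 25.56 = 5.644
Final answer: (a) τ_max = 25.56 MPa, (b) SF = 5.644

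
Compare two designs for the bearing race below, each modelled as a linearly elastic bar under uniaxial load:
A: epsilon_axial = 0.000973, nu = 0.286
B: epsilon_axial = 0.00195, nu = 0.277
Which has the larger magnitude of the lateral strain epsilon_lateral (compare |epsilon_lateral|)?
Model: a linearly elastic bar under uniaxial load, so epsilon_lateral = -nu·epsilon_axial (SI units).
  A: epsilon_lateral = -(0.286 × 0.000973) = -0.0002783
  B: epsilon_lateral = -(0.277 × 0.00195) = -0.0005401
|epsilon_lateral|: A = 0.0002783, B = 0.0005401, so B is larger in magnitude.
Final answer: B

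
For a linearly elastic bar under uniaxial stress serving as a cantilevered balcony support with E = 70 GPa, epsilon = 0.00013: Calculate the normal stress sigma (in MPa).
Model: a linearly elastic bar under uniaxial stress, so sigma = E·epsilon.
Convert to SI units:
  E = 70 GPa = 7 × 10¹⁰ Pa
Substitute:
  sigma = (7 × 10¹⁰) × 0.00013
  sigma = 9.1 × 10⁶ Pa
Convert: sigma = 9.1 × 10⁶ Pa = 9.1 MPa
Final answer: sigma = 9.1 MPa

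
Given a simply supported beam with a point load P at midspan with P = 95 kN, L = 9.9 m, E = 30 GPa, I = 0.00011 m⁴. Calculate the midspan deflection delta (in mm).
Model: a simply supported beam with a point load P at midspan, so delta = (P·L^3) / (48·E·I).
Convert to SI units:
  P = 95 kN = 95000 N
  E = 30 GPa = 3 × 10¹⁰ Pa
Substitute:
  delta = (95000 × 9.9^3) / (48 × (3 × 10¹⁰) × 0.00011)
  delta = 0.5819 m
Convert: delta = 0.5819 m = 581.9 mm
Final answer: delta = 581.9 mm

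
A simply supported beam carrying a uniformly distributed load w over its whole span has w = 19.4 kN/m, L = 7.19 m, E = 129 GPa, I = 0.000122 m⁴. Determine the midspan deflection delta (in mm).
Model: a simply supported beam carrying a uniformly distributed load w over its whole span, so delta = (5·w·L^4) / (384·E·I).
Convert to SI units:
  w = 19.4 kN/m = 19400 N/m
  E = 129 GPa = 1.29 × 10¹¹ Pa
Substitute:
  delta = (5 × 19400 × 7.19^4) / (384 × (1.29 × 10¹¹) × 0.000122)
  delta = 0.04289 m
Convert: delta = 0.04289 m = 42.89 mm
Final answer: delta = 42.89 mm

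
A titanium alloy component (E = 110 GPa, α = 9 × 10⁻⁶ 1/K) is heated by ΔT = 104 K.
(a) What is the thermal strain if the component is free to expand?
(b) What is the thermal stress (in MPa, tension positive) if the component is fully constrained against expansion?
(a) Free thermal strain ε_th = α·ΔT = (9 × 10⁻⁶) × 104 = 0.000936
(b) Fully constrained, the expansion is suppressed, so σ = -E·α·ΔT. Convert E = 110 GPa = 1.1 × 10¹¹ Pa.
  σ = -(1.1 × 10¹¹) × (9 × 10⁻⁶) × 104 = -1.03 × 10⁸ Pa = -103 MPa (compressive)
Final answer: (a) ε_th = 0.000936, (b) σ = -103 MPa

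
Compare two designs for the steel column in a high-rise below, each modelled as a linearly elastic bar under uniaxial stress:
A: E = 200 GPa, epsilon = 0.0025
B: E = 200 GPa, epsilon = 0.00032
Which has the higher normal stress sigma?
Model: a linearly elastic bar under uniaxial stress, so sigma = E·epsilon (SI units).
  A: sigma = (2 × 10¹¹) × 0.0025 = 5 × 10⁸ Pa = 500 MPa
  B: sigma = (2 × 10¹¹) × 0.00032 = 6.4 × 10⁷ Pa = 64 MPa
500 MPa > 64 MPa, so A is larger.
Final answer: A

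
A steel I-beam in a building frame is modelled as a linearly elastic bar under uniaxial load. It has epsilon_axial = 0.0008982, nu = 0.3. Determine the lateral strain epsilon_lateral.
Model: a linearly elastic bar under uniaxial load, so epsilon_lateral = -nu·epsilon_axial.
Substitute:
  epsilon_lateral = -(0.3 × 0.0008982)
  epsilon_lateral = -0.0002695
Final answer: epsilon_lateral = -0.0002695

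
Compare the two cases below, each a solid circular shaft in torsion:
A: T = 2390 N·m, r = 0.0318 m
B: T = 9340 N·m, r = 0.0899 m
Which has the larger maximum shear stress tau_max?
Model: a solid circular shaft in torsion, so tau_max = (2·T) / (π·r^3) (SI units).
  A: tau_max = (2 × 2390) / (π × 0.0318^3) = 4.731 × 10⁷ Pa = 47.31 MPa
  B: tau_max = (2 × 9340) / (π × 0.0899^3) = 8.184 × 10⁶ Pa = 8.184 MPa
47.31 MPa > 8.184 MPa, so A is larger.
Final answer: A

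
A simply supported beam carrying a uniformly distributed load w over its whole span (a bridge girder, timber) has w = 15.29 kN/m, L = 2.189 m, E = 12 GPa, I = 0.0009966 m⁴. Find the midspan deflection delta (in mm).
Model: a simply supported beam carrying a uniformly distributed load w over its whole span, so delta = (5·w·L^4) / (384·E·I).
Convert to SI units:
  w = 15.29 kN/m = 15290 N/m
  E = 12 GPa = 1.2 × 10¹⁰ Pa
Substitute:
  delta = (5 × 15290 × 2.189^4) / (384 × (1.2 × 10¹⁰) × 0.0009966)
  delta = 0.0003822 m
Convert: delta = 0.0003822 m = 0.3822 mm
Final answer: delta = 0.3822 mm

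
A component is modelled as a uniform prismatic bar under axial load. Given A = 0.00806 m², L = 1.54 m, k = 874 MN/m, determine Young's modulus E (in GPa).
Model: a uniform prismatic bar under axial load, so k = (A·E) / L.
Solve for E: E = (k·L) / A.
Convert to SI units:
  k = 874 MN/m = 8.74 × 10⁸ N/m
Substitute:
  E = ((8.74 × 10⁸) × 1.54) / 0.00806
  E = 1.67 × 10¹¹ Pa
Convert: E = 1.67 × 10¹¹ Pa = 167 GPa
Final answer: E = 167 GPa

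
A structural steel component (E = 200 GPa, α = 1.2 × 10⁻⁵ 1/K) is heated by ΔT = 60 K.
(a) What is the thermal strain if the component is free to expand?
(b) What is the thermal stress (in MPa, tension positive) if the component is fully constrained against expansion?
(a) Free thermal strain ε_th = α·ΔT = (1.2 × 10⁻⁵) × 60 = 0.00072
(b) Fully constrained, the expansion is suppressed, so σ = -E·α·ΔT. Convert E = 200 GPa = 2 × 10¹¹ Pa.
  σ = -(2 × 10¹¹) × (1.2 × 10⁻⁵) × 60 = -1.44 × 10⁸ Pa = -144 MPa (compressive)
Final answer: (a) ε_th = 0.00072, (b) σ = -144 MPa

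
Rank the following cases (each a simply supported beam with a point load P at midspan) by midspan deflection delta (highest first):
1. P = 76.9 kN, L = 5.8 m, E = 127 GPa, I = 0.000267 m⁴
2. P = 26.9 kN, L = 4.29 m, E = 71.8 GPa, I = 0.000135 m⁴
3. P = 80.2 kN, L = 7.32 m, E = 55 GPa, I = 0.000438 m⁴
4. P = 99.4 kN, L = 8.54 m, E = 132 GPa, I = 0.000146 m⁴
Model: a simply supported beam with a point load P at midspan, so delta = (P·L^3) / (48·E·I) (SI units).
  Case 1: delta = (76900 × 5.8^3) / (48 × (1.27 × 10¹¹) × 0.000267) = 0.009218 m = 9.218 mm
  Case 2: delta = (26900 × 4.29^3) / (48 × (7.18 × 10¹⁰) × 0.000135) = 0.004565 m = 4.565 mm
  Case 3: delta = (80200 × 7.32^3) / (48 × (5.5 × 10¹⁰) × 0.000438) = 0.0272 m = 27.2 mm
  Case 4: delta = (99400 × 8.54^3) / (48 × (1.32 × 10¹¹) × 0.000146) = 0.06693 m = 66.93 mm
Ordering: 66.93 mm (case 4) > 27.2 mm (case 3) > 9.218 mm (case 1) > 4.565 mm (case 2)
Final answer: 4, 3, 1, 2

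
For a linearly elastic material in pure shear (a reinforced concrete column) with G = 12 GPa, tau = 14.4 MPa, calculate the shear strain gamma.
Model: a linearly elastic material in pure shear, so tau = G·gamma.
Solve for gamma: gamma = tau / G.
Convert to SI units:
  G = 12 GPa = 1.2 × 10¹⁰ Pa
  tau = 14.4 MPa = 1.44 × 10⁷ Pa
Substitute:
  gamma = (1.44 × 10⁷) / (1.2 × 10¹⁰)
  gamma = 0.0012
Final answer: gamma = 0.0012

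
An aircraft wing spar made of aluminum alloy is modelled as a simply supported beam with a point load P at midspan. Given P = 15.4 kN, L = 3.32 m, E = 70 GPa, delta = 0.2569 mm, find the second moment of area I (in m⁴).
Model: a simply supported beam with a point load P at midspan, so delta = (P·L^3) / (48·E·I).
Solve for I: I = (P·L^3) / (48·delta·E).
Convert to SI units:
  P = 15.4 kN = 15400 N
  E = 70 GPa = 7 × 10¹⁰ Pa
  delta = 0.2569 mm = 0.0002569 m
Substitute:
  I = (15400 × 3.32^3) / (48 × 0.0002569 × (7 × 10¹⁰))
  I = 0.0006529 m⁴
Final answer: I = 0.0006529 m⁴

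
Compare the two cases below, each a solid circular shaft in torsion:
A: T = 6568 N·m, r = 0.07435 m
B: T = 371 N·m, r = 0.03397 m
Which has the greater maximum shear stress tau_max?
Model: a solid circular shaft in torsion, so tau_max = (2·T) / (π·r^3) (SI units).
  A: tau_max = (2 × 6568) / (π × 0.07435^3) = 1.017 × 10⁷ Pa = 10.17 MPa
  B: tau_max = (2 × 371) / (π × 0.03397^3) = 6.025 × 10⁶ Pa = 6.025 MPa
10.17 MPa > 6.025 MPa, so A is larger.
Final answer: A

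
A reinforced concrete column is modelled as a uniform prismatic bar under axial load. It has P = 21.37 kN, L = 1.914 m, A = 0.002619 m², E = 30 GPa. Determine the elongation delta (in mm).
Model: a uniform prismatic bar under axial load, so delta = (P·L) / (A·E).
Convert to SI units:
  P = 21.37 kN = 21370 N
  E = 30 GPa = 3 × 10¹⁰ Pa
Substitute:
  delta = (21370 × 1.914) / (0.002619 × (3 × 10¹⁰))
  delta = 0.0005206 m
Convert: delta = 0.0005206 m = 0.5206 mm
Final answer: delta = 0.5206 mm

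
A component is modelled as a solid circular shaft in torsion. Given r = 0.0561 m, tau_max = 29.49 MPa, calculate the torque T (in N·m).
Model: a solid circular shaft in torsion, so tau_max = (2·T) / (π·r^3).
Solve for T: T = (π·tau_max·r^3) / 2.
Convert to SI units:
  tau_max = 29.49 MPa = 2.949 × 10⁷ Pa
Substitute:
  T = (π × (2.949 × 10⁷) × 0.0561^3) / 2
  T = 8179 N·m
Final answer: T = 8179 N·m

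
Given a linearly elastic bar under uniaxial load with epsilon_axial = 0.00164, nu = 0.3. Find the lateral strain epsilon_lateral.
Model: a linearly elastic bar under uniaxial load, so epsilon_lateral = -nu·epsilon_axial.
Substitute:
  epsilon_lateral = -(0.3 × 0.00164)
  epsilon_lateral = -0.000492
Final answer: epsilon_lateral = -0.000492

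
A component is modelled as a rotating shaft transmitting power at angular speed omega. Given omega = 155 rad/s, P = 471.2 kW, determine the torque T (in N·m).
Model: a rotating shaft transmitting power at angular speed omega, so P = T·omega.
Solve for T: T = P / omega.
Convert to SI units:
  P = 471.2 kW = 471200 W
Substitute:
  T = 471200 / 155
  T = 3040 N·m
Final answer: T = 3040 N·m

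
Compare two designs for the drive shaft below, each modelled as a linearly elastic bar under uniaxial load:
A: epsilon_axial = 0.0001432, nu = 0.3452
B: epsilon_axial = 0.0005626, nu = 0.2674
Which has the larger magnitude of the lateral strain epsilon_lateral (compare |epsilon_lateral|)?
Model: a linearly elastic bar under uniaxial load, so epsilon_lateral = -nu·epsilon_axial (SI units).
  A: epsilon_lateral = -(0.3452 × 0.0001432) = -4.943 × 10⁻⁵
  B: epsilon_lateral = -(0.2674 × 0.0005626) = -0.0001504
|epsilon_lateral|: A = 4.943 × 10⁻⁵, B = 0.0001504, so B is larger in magnitude.
Final answer: B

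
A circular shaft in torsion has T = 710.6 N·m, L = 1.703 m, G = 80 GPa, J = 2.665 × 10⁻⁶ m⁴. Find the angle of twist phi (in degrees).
Model: a circular shaft in torsion, so phi = (T·L) / (G·J).
Convert to SI units:
  G = 80 GPa = 8 × 10¹⁰ Pa
Substitute:
  phi = (710.6 × 1.703) / ((8 × 10¹⁰) × (2.665 × 10⁻⁶))
  phi = 0.005676 rad
Convert to degrees: phi = 0.005676 × 180/π = 0.3252°
Final answer: phi = 0.3252°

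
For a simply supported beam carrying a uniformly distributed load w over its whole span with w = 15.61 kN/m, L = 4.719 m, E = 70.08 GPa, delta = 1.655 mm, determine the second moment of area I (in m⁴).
Model: a simply supported beam carrying a uniformly distributed load w over its whole span, so delta = (5·w·L^4) / (384·E·I).
Solve for I: I = (5·w·L^4) / (384·delta·E).
Convert to SI units:
  w = 15.61 kN/m = 15610 N/m
  E = 70.08 GPa = 7.008 × 10¹⁰ Pa
  delta = 1.655 mm = 0.001655 m
Substitute:
  I = (5 × 15610 × 4.719^4) / (384 × 0.001655 × (7.008 × 10¹⁰))
  I = 0.0008691 m⁴
Final answer: I = 0.0008691 m⁴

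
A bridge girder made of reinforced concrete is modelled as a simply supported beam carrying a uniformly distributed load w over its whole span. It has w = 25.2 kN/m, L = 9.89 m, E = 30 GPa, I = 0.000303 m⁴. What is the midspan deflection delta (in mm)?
Model: a simply supported beam carrying a uniformly distributed load w over its whole span, so delta = (5·w·L^4) / (384·E·I).
Convert to SI units:
  w = 25.2 kN/m = 25200 N/m
  E = 30 GPa = 3 × 10¹⁰ Pa
Substitute:
  delta = (5 × 25200 × 9.89^4) / (384 × (3 × 10¹⁰) × 0.000303)
  delta = 0.3454 m
Convert: delta = 0.3454 m = 345.4 mm
Final answer: delta = 345.4 mm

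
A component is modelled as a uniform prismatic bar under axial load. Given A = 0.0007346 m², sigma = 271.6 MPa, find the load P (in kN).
Model: a uniform prismatic bar under axial load, so sigma = P / A.
Solve for P: P = sigma·A.
Convert to SI units:
  sigma = 271.6 MPa = 2.716 × 10⁸ Pa
Substitute:
  P = (2.716 × 10⁸) × 0.0007346
  P = 199500 N
Convert: P = 199500 N = 199.5 kN
Final answer: P = 199.5 kN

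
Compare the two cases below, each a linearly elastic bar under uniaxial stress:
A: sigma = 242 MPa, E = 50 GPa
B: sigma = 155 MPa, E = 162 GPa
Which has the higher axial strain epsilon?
Model: a linearly elastic bar under uniaxial stress, so epsilon = sigma / E (SI units).
  A: epsilon = (2.42 × 10⁸) / (5 × 10¹⁰) = 0.00484
  B: epsilon = (1.55 × 10⁸) / (1.62 × 10¹¹) = 0.0009568
0.00484 > 0.0009568, so A is larger.
Final answer: A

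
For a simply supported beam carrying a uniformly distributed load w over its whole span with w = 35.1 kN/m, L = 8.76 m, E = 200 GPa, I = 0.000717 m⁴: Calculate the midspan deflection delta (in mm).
Model: a simply supported beam carrying a uniformly distributed load w over its whole span, so delta = (5·w·L^4) / (384·E·I).
Convert to SI units:
  w = 35.1 kN/m = 35100 N/m
  E = 200 GPa = 2 × 10¹¹ Pa
Substitute:
  delta = (5 × 35100 × 8.76^4) / (384 × (2 × 10¹¹) × 0.000717)
  delta = 0.01877 m
Convert: delta = 0.01877 m = 18.77 mm
Final answer: delta = 18.77 mm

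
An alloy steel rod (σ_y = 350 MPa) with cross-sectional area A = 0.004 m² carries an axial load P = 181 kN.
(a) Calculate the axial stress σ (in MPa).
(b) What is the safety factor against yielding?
(a) Axial stress σ = P/A. Convert P = 181 kN = 181000 N.
  σ = 181000 / 0.004 = 4.525 × 10⁷ Pa = 45.25 MPa
(b) Safety factor SF = σ_y/σ = 350 / 45.25 = 7.735
Final answer: (a) σ = 45.25 MPa, (b) SF = 7.735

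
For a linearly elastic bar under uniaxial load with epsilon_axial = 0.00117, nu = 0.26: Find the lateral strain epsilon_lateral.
Model: a linearly elastic bar under uniaxial load, so epsilon_lateral = -nu·epsilon_axial.
Substitute:
  epsilon_lateral = -(0.26 × 0.00117)
  epsilon_lateral = -0.0003042
Final answer: epsilon_lateral = -0.0003042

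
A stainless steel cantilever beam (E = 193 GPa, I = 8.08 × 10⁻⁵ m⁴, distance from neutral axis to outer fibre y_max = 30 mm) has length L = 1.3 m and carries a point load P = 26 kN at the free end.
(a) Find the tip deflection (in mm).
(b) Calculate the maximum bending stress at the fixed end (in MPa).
(a) Tip deflection of a cantilever with an end point load: δ = P·L^3 / (3·E·I). Convert P = 26 kN = 26000 N, E = 193 GPa = 1.93 × 10¹¹ Pa.
  δ = (26000 × 1.3^3) / (3 × (1.93 × 10¹¹) × (8.08 × 10⁻⁵)) = 0.001221 m = 1.221 mm
(b) Maximum bending moment at the fixed end: M = P·L = 26000 × 1.3 = 33800 N·m. Convert y_max = 30 mm = 0.03 m.
  σ = M·y_max / I = (33800 × 0.03) / (8.08 × 10⁻⁵) = 1.255 × 10⁷ Pa = 12.55 MPa
Final answer: (a) δ = 1.221 mm, (b) σ = 12.55 MPa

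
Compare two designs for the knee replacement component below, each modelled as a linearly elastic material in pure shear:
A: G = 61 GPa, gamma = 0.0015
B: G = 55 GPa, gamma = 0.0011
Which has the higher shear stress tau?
Model: a linearly elastic material in pure shear, so tau = G·gamma (SI units).
  A: tau = (6.1 × 10¹⁰) × 0.0015 = 9.15 × 10⁷ Pa = 91.5 MPa
  B: tau = (5.5 × 10¹⁰) × 0.0011 = 6.05 × 10⁷ Pa = 60.5 MPa
91.5 MPa > 60.5 MPa, so A is larger.
Final answer: A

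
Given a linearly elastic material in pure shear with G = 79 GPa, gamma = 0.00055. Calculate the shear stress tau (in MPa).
Model: a linearly elastic material in pure shear, so tau = G·gamma.
Convert to SI units:
  G = 79 GPa = 7.9 × 10¹⁰ Pa
Substitute:
  tau = (7.9 × 10¹⁰) × 0.00055
  tau = 4.345 × 10⁷ Pa
Convert: tau = 4.345 × 10⁷ Pa = 43.45 MPa
Final answer: tau = 43.45 MPa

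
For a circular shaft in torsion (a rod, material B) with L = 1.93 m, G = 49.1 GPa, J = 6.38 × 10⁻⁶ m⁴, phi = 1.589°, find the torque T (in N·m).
Model: a circular shaft in torsion, so phi = (T·L) / (G·J).
Solve for T: T = (phi·G·J) / L.
Convert to SI units:
  G = 49.1 GPa = 4.91 × 10¹⁰ Pa
  phi = 1.589° = 0.02773 rad
Substitute:
  T = (0.02773 × (4.91 × 10¹⁰) × (6.38 × 10⁻⁶)) / 1.93
  T = 4501 N·m
Final answer: T = 4501 N·m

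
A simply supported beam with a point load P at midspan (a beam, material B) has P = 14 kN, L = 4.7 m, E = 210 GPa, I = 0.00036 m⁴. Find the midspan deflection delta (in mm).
Model: a simply supported beam with a point load P at midspan, so delta = (P·L^3) / (48·E·I).
Convert to SI units:
  P = 14 kN = 14000 N
  E = 210 GPa = 2.1 × 10¹¹ Pa
Substitute:
  delta = (14000 × 4.7^3) / (48 × (2.1 × 10¹¹) × 0.00036)
  delta = 0.0004006 m
Convert: delta = 0.0004006 m = 0.4006 mm
Final answer: delta = 0.4006 mm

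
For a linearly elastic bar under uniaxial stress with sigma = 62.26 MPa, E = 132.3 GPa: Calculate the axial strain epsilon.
Model: a linearly elastic bar under uniaxial stress, so epsilon = sigma / E.
Convert to SI units:
  sigma = 62.26 MPa = 6.226 × 10⁷ Pa
  E = 132.3 GPa = 1.323 × 10¹¹ Pa
Substitute:
  epsilon = (6.226 × 10⁷) / (1.323 × 10¹¹)
  epsilon = 0.0004706
Final answer: epsilon = 0.0004706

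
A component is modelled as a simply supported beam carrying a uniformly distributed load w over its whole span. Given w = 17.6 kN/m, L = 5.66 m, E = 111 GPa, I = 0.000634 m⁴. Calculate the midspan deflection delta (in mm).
Model: a simply supported beam carrying a uniformly distributed load w over its whole span, so delta = (5·w·L^4) / (384·E·I).
Convert to SI units:
  w = 17.6 kN/m = 17600 N/m
  E = 111 GPa = 1.11 × 10¹¹ Pa
Substitute:
  delta = (5 × 17600 × 5.66^4) / (384 × (1.11 × 10¹¹) × 0.000634)
  delta = 0.003342 m
Convert: delta = 0.003342 m = 3.342 mm
Final answer: delta = 3.342 mm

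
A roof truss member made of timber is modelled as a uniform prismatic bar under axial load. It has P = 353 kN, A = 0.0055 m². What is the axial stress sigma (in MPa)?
Model: a uniform prismatic bar under axial load, so sigma = P / A.
Convert to SI units:
  P = 353 kN = 353000 N
Substitute:
  sigma = 353000 / 0.0055
  sigma = 6.418 × 10⁷ Pa
Convert: sigma = 6.418 × 10⁷ Pa = 64.18 MPa
Final answer: sigma = 64.18 MPa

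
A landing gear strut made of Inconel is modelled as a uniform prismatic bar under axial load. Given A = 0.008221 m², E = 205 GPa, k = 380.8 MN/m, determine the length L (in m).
Model: a uniform prismatic bar under axial load, so k = (A·E) / L.
Solve for L: L = (A·E) / k.
Convert to SI units:
  E = 205 GPa = 2.05 × 10¹¹ Pa
  k = 380.8 MN/m = 3.808 × 10⁸ N/m
Substitute:
  L = (0.008221 × (2.05 × 10¹¹)) / (3.808 × 10⁸)
  L = 4.426 m
Final answer: L = 4.426 m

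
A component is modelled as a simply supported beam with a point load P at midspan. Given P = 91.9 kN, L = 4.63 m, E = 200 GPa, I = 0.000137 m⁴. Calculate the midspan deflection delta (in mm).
Model: a simply supported beam with a point load P at midspan, so delta = (P·L^3) / (48·E·I).
Convert to SI units:
  P = 91.9 kN = 91900 N
  E = 200 GPa = 2 × 10¹¹ Pa
Substitute:
  delta = (91900 × 4.63^3) / (48 × (2 × 10¹¹) × 0.000137)
  delta = 0.006935 m
Convert: delta = 0.006935 m = 6.935 mm
Final answer: delta = 6.935 mm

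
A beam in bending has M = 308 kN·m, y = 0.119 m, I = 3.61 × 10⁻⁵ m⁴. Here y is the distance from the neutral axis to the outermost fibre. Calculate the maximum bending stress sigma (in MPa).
Model: a beam in bending, so sigma = (M·y) / I.
Convert to SI units:
  M = 308 kN·m = 308000 N·m
Substitute:
  sigma = (308000 × 0.119) / (3.61 × 10⁻⁵)
  sigma = 1.015 × 10⁹ Pa
Convert: sigma = 1.015 × 10⁹ Pa = 1015 MPa
Final answer: sigma = 1015 MPa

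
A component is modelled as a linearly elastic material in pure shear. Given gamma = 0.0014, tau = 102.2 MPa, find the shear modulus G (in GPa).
Model: a linearly elastic material in pure shear, so tau = G·gamma.
Solve for G: G = tau / gamma.
Convert to SI units:
  tau = 102.2 MPa = 1.022 × 10⁸ Pa
Substitute:
  G = (1.022 × 10⁸) / 0.0014
  G = 7.3 × 10¹⁰ Pa
Convert: G = 7.3 × 10¹⁰ Pa = 73 GPa
Final answer: G = 73 GPa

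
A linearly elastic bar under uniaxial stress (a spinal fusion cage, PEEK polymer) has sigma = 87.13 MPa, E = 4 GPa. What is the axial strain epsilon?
Model: a linearly elastic bar under uniaxial stress, so epsilon = sigma / E.
Convert to SI units:
  sigma = 87.13 MPa = 8.713 × 10⁷ Pa
  E = 4 GPa = 4 × 10⁹ Pa
Substitute:
  epsilon = (8.713 × 10⁷) / (4 × 10⁹)
  epsilon = 0.02178
Final answer: epsilon = 0.02178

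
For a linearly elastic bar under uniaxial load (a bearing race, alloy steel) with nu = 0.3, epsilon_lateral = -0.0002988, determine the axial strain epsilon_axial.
Model: a linearly elastic bar under uniaxial load, so epsilon_lateral = -nu·epsilon_axial.
Solve for epsilon_axial: epsilon_axial = -epsilon_lateral / nu.
Substitute:
  epsilon_axial = -(-0.0002988) / 0.3
  epsilon_axial = 0.000996
Final answer: epsilon_axial = 0.000996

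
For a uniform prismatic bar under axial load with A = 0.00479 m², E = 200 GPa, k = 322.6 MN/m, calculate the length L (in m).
Model: a uniform prismatic bar under axial load, so k = (A·E) / L.
Solve for L: L = (A·E) / k.
Convert to SI units:
  E = 200 GPa = 2 × 10¹¹ Pa
  k = 322.6 MN/m = 3.226 × 10⁸ N/m
Substitute:
  L = (0.00479 × (2 × 10¹¹)) / (3.226 × 10⁸)
  L = 2.97 m
Final answer: L = 2.97 m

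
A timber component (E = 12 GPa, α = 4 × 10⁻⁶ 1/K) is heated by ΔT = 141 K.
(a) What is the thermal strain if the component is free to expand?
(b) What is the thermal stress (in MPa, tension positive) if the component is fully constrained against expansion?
(a) Free thermal strain ε_th = α·ΔT = (4 × 10⁻⁶) × 141 = 0.000564
(b) Fully constrained, the expansion is suppressed, so σ = -E·α·ΔT. Convert E = 12 GPa = 1.2 × 10¹⁰ Pa.
  σ = -(1.2 × 10¹⁰) × (4 × 10⁻⁶) × 141 = -6.768 × 10⁶ Pa = -6.768 MPa (compressive)
Final answer: (a) ε_th = 0.000564, (b) σ = -6.768 MPa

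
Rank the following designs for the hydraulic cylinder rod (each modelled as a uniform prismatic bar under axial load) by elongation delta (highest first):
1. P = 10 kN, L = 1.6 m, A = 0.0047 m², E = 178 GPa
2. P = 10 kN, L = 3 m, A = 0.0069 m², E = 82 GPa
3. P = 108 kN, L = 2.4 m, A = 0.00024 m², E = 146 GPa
Model: a uniform prismatic bar under axial load, so delta = (P·L) / (A·E) (SI units).
  Case 1: delta = (10000 × 1.6) / (0.0047 × (1.78 × 10¹¹)) = 1.913 × 10⁻⁵ m = 0.01913 mm
  Case 2: delta = (10000 × 3) / (0.0069 × (8.2 × 10¹⁰)) = 5.302 × 10⁻⁵ m = 0.05302 mm
  Case 3: delta = (108000 × 2.4) / (0.00024 × (1.46 × 10¹¹)) = 0.007397 m = 7.397 mm
Ordering: 7.397 mm (case 3) > 0.05302 mm (case 2) > 0.01913 mm (case 1)
Final answer: 3, 2, 1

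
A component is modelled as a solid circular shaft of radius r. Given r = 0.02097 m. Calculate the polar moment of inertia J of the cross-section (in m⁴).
Model: a solid circular shaft of radius r, so J = (π·r^4) / 2.
Substitute:
  J = (π × 0.02097^4) / 2
  J = 3.037 × 10⁻⁷ m⁴
Final answer: J = 3.037 × 10⁻⁷ m⁴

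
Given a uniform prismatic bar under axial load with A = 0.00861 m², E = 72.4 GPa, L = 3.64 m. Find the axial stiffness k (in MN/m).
Model: a uniform prismatic bar under axial load, so k = (A·E) / L.
Convert to SI units:
  E = 72.4 GPa = 7.24 × 10¹⁰ Pa
Substitute:
  k = (0.00861 × (7.24 × 10¹⁰)) / 3.64
  k = 1.713 × 10⁸ N/m
Convert: k = 1.713 × 10⁸ N/m = 171.3 MN/m
Final answer: k = 171.3 MN/m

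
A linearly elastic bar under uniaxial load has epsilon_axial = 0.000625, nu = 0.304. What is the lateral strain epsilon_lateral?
Model: a linearly elastic bar under uniaxial load, so epsilon_lateral = -nu·epsilon_axial.
Substitute:
  epsilon_lateral = -(0.304 × 0.000625)
  epsilon_lateral = -0.00019
Final answer: epsilon_lateral = -0.00019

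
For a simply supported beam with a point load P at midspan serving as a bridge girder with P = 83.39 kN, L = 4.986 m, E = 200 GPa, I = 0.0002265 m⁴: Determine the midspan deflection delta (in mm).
Model: a simply supported beam with a point load P at midspan, so delta = (P·L^3) / (48·E·I).
Convert to SI units:
  P = 83.39 kN = 83390 N
  E = 200 GPa = 2 × 10¹¹ Pa
Substitute:
  delta = (83390 × 4.986^3) / (48 × (2 × 10¹¹) × 0.0002265)
  delta = 0.004754 m
Convert: delta = 0.004754 m = 4.754 mm
Final answer: delta = 4.754 mm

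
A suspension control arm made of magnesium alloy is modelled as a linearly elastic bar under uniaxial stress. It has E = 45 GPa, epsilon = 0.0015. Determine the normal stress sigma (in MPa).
Model: a linearly elastic bar under uniaxial stress, so sigma = E·epsilon.
Convert to SI units:
  E = 45 GPa = 4.5 × 10¹⁰ Pa
Substitute:
  sigma = (4.5 × 10¹⁰) × 0.0015
  sigma = 6.75 × 10⁷ Pa
Convert: sigma = 6.75 × 10⁷ Pa = 67.5 MPa
Final answer: sigma = 67.5 MPa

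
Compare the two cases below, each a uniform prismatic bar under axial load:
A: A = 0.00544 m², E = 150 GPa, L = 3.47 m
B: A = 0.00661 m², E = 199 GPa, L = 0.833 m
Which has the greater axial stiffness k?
Model: a uniform prismatic bar under axial load, so k = (A·E) / L (SI units).
  A: k = (0.00544 × (1.5 × 10¹¹)) / 3.47 = 2.352 × 10⁸ N/m = 235.2 MN/m
  B: k = (0.00661 × (1.99 × 10¹¹)) / 0.833 = 1.579 × 10⁹ N/m = 1579 MN/m
1579 MN/m > 235.2 MN/m, so B is larger.
Final answer: B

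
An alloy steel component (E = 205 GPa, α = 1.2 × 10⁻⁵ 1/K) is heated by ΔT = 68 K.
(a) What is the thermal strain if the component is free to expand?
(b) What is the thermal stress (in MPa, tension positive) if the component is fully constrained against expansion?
(a) Free thermal strain ε_th = α·ΔT = (1.2 × 10⁻⁵) × 68 = 0.000816
(b) Fully constrained, the expansion is suppressed, so σ = -E·α·ΔT. Convert E = 205 GPa = 2.05 × 10¹¹ Pa.
  σ = -(2.05 × 10¹¹) × (1.2 × 10⁻⁵) × 68 = -1.673 × 10⁸ Pa = -167.3 MPa (compressive)
Final answer: (a) ε_th = 0.000816, (b) σ = -167.3 MPa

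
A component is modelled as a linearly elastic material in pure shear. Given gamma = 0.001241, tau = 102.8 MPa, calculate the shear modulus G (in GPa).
Model: a linearly elastic material in pure shear, so tau = G·gamma.
Solve for G: G = tau / gamma.
Convert to SI units:
  tau = 102.8 MPa = 1.028 × 10⁸ Pa
Substitute:
  G = (1.028 × 10⁸) / 0.001241
  G = 8.284 × 10¹⁰ Pa
Convert: G = 8.284 × 10¹⁰ Pa = 82.84 GPa
Final answer: G = 82.84 GPa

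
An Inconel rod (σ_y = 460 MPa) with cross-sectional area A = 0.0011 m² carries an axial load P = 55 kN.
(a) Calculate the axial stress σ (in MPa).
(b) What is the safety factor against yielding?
(a) Axial stress σ = P/A. Convert P = 55 kN = 55000 N.
  σ = 55000 / 0.0011 = 5 × 10⁷ Pa = 50 MPa
(b) Safety factor SF = σ_y/σ = 460 / 50 = 9.2
Final answer: (a) σ = 50 MPa, (b) SF = 9.2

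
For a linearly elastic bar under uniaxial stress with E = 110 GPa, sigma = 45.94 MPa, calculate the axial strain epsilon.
Model: a linearly elastic bar under uniaxial stress, so sigma = E·epsilon.
Solve for epsilon: epsilon = sigma / E.
Convert to SI units:
  E = 110 GPa = 1.1 × 10¹¹ Pa
  sigma = 45.94 MPa = 4.594 × 10⁷ Pa
Substitute:
  epsilon = (4.594 × 10⁷) / (1.1 × 10¹¹)
  epsilon = 0.0004176
Final answer: epsilon = 0.0004176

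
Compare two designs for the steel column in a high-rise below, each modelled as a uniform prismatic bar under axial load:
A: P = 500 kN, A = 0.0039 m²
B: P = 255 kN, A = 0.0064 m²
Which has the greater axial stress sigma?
Model: a uniform prismatic bar under axial load, so sigma = P / A (SI units).
  A: sigma = 500000 / 0.0039 = 1.282 × 10⁸ Pa = 128.2 MPa
  B: sigma = 255000 / 0.0064 = 3.984 × 10⁷ Pa = 39.84 MPa
128.2 MPa > 39.84 MPa, so A is larger.
Final answer: A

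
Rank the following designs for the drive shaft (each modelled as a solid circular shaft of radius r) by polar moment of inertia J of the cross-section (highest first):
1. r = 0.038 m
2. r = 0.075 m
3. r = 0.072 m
Model: a solid circular shaft of radius r, so J = (π·r^4) / 2 (SI units).
  Case 1: J = (π × 0.038^4) / 2 = 3.275 × 10⁻⁶ m⁴
  Case 2: J = (π × 0.075^4) / 2 = 4.97 × 10⁻⁵ m⁴
  Case 3: J = (π × 0.072^4) / 2 = 4.221 × 10⁻⁵ m⁴
Ordering: 4.97 × 10⁻⁵ m⁴ (case 2) > 4.221 × 10⁻⁵ m⁴ (case 3) > 3.275 × 10⁻⁶ m⁴ (case 1)
Final answer: 2, 3, 1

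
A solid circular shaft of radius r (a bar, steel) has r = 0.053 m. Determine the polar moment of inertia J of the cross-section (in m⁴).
Model: a solid circular shaft of radius r, so J = (π·r^4) / 2.
Substitute:
  J = (π × 0.053^4) / 2
  J = 1.239 × 10⁻⁵ m⁴
Final answer: J = 1.239 × 10⁻⁵ m⁴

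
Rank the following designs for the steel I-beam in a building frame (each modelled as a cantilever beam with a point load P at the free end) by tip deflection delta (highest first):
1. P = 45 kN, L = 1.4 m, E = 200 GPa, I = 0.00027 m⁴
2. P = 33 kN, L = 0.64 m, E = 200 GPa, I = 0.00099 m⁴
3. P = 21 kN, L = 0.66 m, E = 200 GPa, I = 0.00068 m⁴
Model: a cantilever beam with a point load P at the free end, so delta = (P·L^3) / (3·E·I) (SI units).
  Case 1: delta = (45000 × 1.4^3) / (3 × (2 × 10¹¹) × 0.00027) = 0.0007622 m = 0.7622 mm
  Case 2: delta = (33000 × 0.64^3) / (3 × (2 × 10¹¹) × 0.00099) = 1.456 × 10⁻⁵ m = 0.01456 mm
  Case 3: delta = (21000 × 0.66^3) / (3 × (2 × 10¹¹) × 0.00068) = 1.48 × 10⁻⁵ m = 0.0148 mm
Ordering: 0.7622 mm (case 1) > 0.0148 mm (case 3) > 0.01456 mm (case 2)
Final answer: 1, 3, 2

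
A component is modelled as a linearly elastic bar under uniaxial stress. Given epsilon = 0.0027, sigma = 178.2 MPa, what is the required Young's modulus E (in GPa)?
Model: a linearly elastic bar under uniaxial stress, so sigma = E·epsilon.
Solve for E: E = sigma / epsilon.
Convert to SI units:
  sigma = 178.2 MPa = 1.782 × 10⁸ Pa
Substitute:
  E = (1.782 × 10⁸) / 0.0027
  E = 6.6 × 10¹⁰ Pa
Convert: E = 6.6 × 10¹⁰ Pa = 66 GPa
Final answer: E = 66 GPa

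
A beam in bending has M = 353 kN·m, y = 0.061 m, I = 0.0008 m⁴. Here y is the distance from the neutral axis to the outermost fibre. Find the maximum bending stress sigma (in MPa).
Model: a beam in bending, so sigma = (M·y) / I.
Convert to SI units:
  M = 353 kN·m = 353000 N·m
Substitute:
  sigma = (353000 × 0.061) / 0.0008
  sigma = 2.692 × 10⁷ Pa
Convert: sigma = 2.692 × 10⁷ Pa = 26.92 MPa
Final answer: sigma = 26.92 MPa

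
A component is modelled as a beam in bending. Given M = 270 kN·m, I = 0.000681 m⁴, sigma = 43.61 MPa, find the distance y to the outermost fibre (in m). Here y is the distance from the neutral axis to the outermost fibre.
Model: a beam in bending, so sigma = (M·y) / I.
Solve for y: y = (sigma·I) / M.
Convert to SI units:
  M = 270 kN·m = 270000 N·m
  sigma = 43.61 MPa = 4.361 × 10⁷ Pa
Substitute:
  y = ((4.361 × 10⁷) × 0.000681) / 270000
  y = 0.11 m
Final answer: y = 0.11 m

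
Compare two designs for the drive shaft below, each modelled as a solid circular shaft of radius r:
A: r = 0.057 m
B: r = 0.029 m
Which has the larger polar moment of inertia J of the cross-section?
Model: a solid circular shaft of radius r, so J = (π·r^4) / 2 (SI units).
  A: J = (π × 0.057^4) / 2 = 1.658 × 10⁻⁵ m⁴
  B: J = (π × 0.029^4) / 2 = 1.111 × 10⁻⁶ m⁴
1.658 × 10⁻⁵ m⁴ > 1.111 × 10⁻⁶ m⁴, so A is larger.
Final answer: A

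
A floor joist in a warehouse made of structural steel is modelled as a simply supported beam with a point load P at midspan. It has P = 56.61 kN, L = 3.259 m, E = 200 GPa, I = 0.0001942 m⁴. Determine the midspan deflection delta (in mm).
Model: a simply supported beam with a point load P at midspan, so delta = (P·L^3) / (48·E·I).
Convert to SI units:
  P = 56.61 kN = 56610 N
  E = 200 GPa = 2 × 10¹¹ Pa
Substitute:
  delta = (56610 × 3.259^3) / (48 × (2 × 10¹¹) × 0.0001942)
  delta = 0.001051 m
Convert: delta = 0.001051 m = 1.051 mm
Final answer: delta = 1.051 mm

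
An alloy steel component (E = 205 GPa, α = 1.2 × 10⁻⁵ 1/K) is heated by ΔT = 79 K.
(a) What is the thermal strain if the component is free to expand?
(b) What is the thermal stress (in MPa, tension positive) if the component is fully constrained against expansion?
(a) Free thermal strain ε_th = α·ΔT = (1.2 × 10⁻⁵) × 79 = 0.000948
(b) Fully constrained, the expansion is suppressed, so σ = -E·α·ΔT. Convert E = 205 GPa = 2.05 × 10¹¹ Pa.
  σ = -(2.05 × 10¹¹) × (1.2 × 10⁻⁵) × 79 = -1.943 × 10⁸ Pa = -194.3 MPa (compressive)
Final answer: (a) ε_th = 0.000948, (b) σ = -194.3 MPa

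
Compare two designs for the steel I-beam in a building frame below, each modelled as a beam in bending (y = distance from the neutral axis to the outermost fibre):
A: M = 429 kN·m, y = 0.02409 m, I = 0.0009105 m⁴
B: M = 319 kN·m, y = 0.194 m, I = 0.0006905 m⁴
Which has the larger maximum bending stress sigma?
Model: a beam in bending (y = distance from the neutral axis to the outermost fibre), so sigma = (M·y) / I (SI units).
  A: sigma = (429000 × 0.02409) / 0.0009105 = 1.135 × 10⁷ Pa = 11.35 MPa
  B: sigma = (319000 × 0.194) / 0.0006905 = 8.962 × 10⁷ Pa = 89.62 MPa
89.62 MPa > 11.35 MPa, so B is larger.
Final answer: B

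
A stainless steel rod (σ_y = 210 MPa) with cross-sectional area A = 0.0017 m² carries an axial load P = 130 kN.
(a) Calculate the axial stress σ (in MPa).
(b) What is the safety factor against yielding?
(a) Axial stress σ = P/A. Convert P = 130 kN = 130000 N.
  σ = 130000 / 0.0017 = 7.647 × 10⁷ Pa = 76.47 MPa
(b) Safety factor SF = σ_y/σ = 210 / 76.47 = 2.746
Final answer: (a) σ = 76.47 MPa, (b) SF = 2.746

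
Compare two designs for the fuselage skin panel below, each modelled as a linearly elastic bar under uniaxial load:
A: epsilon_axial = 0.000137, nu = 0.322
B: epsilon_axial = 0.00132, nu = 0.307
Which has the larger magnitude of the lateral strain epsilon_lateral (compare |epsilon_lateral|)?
Model: a linearly elastic bar under uniaxial load, so epsilon_lateral = -nu·epsilon_axial (SI units).
  A: epsilon_lateral = -(0.322 × 0.000137) = -4.411 × 10⁻⁵
  B: epsilon_lateral = -(0.307 × 0.00132) = -0.0004052
|epsilon_lateral|: A = 4.411 × 10⁻⁵, B = 0.0004052, so B is larger in magnitude.
Final answer: B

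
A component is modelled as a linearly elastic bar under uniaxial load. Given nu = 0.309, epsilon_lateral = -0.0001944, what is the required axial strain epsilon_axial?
Model: a linearly elastic bar under uniaxial load, so epsilon_lateral = -nu·epsilon_axial.
Solve for epsilon_axial: epsilon_axial = -epsilon_lateral / nu.
Substitute:
  epsilon_axial = -(-0.0001944) / 0.309
  epsilon_axial = 0.0006291
Final answer: epsilon_axial = 0.0006291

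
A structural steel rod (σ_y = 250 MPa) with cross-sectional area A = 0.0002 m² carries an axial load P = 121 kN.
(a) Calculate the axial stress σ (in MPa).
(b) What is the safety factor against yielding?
(a) Axial stress σ = P/A. Convert P = 121 kN = 121000 N.
  σ = 121000 / 0.0002 = 6.05 × 10⁸ Pa = 605 MPa
(b) Safety factor SF = σ_y/σ = 250 / 605 = 0.4132
Final answer: (a) σ = 605 MPa, (b) SF = 0.4132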